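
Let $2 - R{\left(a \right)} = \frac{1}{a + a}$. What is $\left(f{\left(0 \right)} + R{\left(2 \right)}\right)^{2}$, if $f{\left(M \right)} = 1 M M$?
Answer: $\frac{49}{16} \approx 3.0625$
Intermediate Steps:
$R{\left(a \right)} = 2 - \frac{1}{2 a}$ ($R{\left(a \right)} = 2 - \frac{1}{a + a} = 2 - \frac{1}{2 a}$)
$f{\left(M \right)} = M^{2}$ ($f{\left(M \right)} = M M = M^{2}$)
$\left(f{\left(0 \right)} + R{\left(2 \right)}\right)^{2} = \left(0^{2} + \left(2 - \frac{1}{2 \cdot 2}\right)\right)^{2} = \left(0 + \left(2 - \frac{1}{4}\right)\right)^{2} = \left(0 + \frac{7}{4}\right)^{2} = \left(\frac{7}{4}\right)^{2} = \frac{49}{16}$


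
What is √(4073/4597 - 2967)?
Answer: I*√62681133922/4597 ≈ 54.462*I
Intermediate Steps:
√(4073/4597 - 2967) = √(-13635226/4597) = I*√62681133922/4597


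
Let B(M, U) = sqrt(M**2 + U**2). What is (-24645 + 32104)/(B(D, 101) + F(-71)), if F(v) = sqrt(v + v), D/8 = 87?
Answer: 7459/(sqrt(494617) + I*sqrt(142)) ≈ 10.603 - 0.17965*I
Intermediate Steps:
D = 696 (D = 8*87 = 696)
F(v) = sqrt(2)*sqrt(v) (F(v) = sqrt(2*v) = sqrt(2)*sqrt(v))
(-24645 + 32104)/(B(D, 101) + F(-71)) = (-24645 + 32104)/(sqrt(696**2 + 101**2) + sqrt(2)*sqrt(-71)) = 7459/(sqrt(484416 + 10201) + sqrt(2)*(I*sqrt(71))) = 7459/(sqrt(494617) + I*sqrt(142))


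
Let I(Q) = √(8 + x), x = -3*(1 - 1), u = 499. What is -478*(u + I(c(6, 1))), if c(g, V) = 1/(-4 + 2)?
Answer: -238522 - 956*√2 ≈ -2.3987e+5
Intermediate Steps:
x = 0 (x = -3*0 = 0)
c(g, V) = -½ (c(g, V) = 1/(-2) = -½)
I(Q) = 2*√2 (I(Q) = √(8 + 0) = √8 = 2*√2)
-478*(u + I(c(6, 1))) = -478*(499 + 2*√2) = -238522 - 956*√2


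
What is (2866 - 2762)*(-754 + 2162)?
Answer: 146432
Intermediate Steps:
(2866 - 2762)*(-754 + 2162) = 104*1408 = 146432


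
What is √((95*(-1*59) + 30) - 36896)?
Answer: 33*I*√39 ≈ 206.08*I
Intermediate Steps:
√((95*(-1*59) + 30) - 36896) = √((95*(-59) + 30) - 36896) = √((-5605 + 30) - 36896) = √(-5575 - 36896) = √(-42471) = 33*I*√39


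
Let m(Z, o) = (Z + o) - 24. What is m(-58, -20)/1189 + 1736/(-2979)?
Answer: -2367962/3542031 ≈ -0.66853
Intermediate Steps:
m(Z, o) = -24 + Z + o
m(-58, -20)/1189 + 1736/(-2979) = (-24 - 58 - 20)/1189 + 1736/(-2979) = -102*1/1189 + 1736*(-1/2979) = -102/1189 - 1736/2979 = -2367962/3542031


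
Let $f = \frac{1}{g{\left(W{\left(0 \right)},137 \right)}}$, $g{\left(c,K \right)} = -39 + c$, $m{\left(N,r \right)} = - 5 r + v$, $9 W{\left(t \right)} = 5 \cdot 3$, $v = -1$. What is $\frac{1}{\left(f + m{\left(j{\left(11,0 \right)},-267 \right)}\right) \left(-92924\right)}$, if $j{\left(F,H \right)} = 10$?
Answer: $- \frac{28}{3470827555} \approx -8.0672 \cdot 10^{-9}$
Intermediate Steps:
$W{\left(t \right)} = \frac{5}{3}$ ($W{\left(t \right)} = \frac{5 \cdot 3}{9} = \frac{1}{9} \cdot 15 = \frac{5}{3}$)
$m{\left(N,r \right)} = -1 - 5 r$ ($m{\left(N,r \right)} = - 5 r - 1 = -1 - 5 r$)
$f = - \frac{3}{112}$ ($f = \frac{1}{-39 + \frac{5}{3}} = \frac{1}{- \frac{112}{3}} = - \frac{3}{112} \approx -0.026786$)
$\frac{1}{\left(f + m{\left(j{\left(11,0 \right)},-267 \right)}\right) \left(-92924\right)} = \frac{1}{\left(- \frac{3}{112} - -1334\right) \left(-92924\right)} = \frac{1}{- \frac{3}{112} + \left(-1 + 1335\right)} \left(- \frac{1}{92924}\right) = \frac{1}{- \frac{3}{112} + 1334} \left(- \frac{1}{92924}\right) = \frac{1}{\frac{149405}{112}} \left(- \frac{1}{92924}\right) = \frac{112}{149405} \left(- \frac{1}{92924}\right) = - \frac{28}{3470827555}$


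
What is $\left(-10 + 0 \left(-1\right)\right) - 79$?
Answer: $-89$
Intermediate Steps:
$\left(-10 + 0 \left(-1\right)\right) - 79 = \left(-10 + 0\right) - 79 = -10 - 79 = -89$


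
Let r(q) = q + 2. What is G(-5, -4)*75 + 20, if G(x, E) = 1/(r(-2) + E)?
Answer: 5/4 ≈ 1.2500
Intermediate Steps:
r(q) = 2 + q
G(x, E) = 1/E (G(x, E) = 1/((2 - 2) + E) = 1/(0 + E) = 1/E)
G(-5, -4)*75 + 20 = 75/(-4) + 20 = -¼*75 + 20 = -75/4 + 20 = 5/4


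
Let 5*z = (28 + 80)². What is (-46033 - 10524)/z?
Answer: -282785/11664 ≈ -24.244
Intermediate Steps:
z = 11664/5 (z = (28 + 80)²/5 = (⅕)*108² = (⅕)*11664 = 11664/5 ≈ 2332.8)
(-46033 - 10524)/z = (-46033 - 10524)/(11664/5) = -56557*5/11664 = -282785/11664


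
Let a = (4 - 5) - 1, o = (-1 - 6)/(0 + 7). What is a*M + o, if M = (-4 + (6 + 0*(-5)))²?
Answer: -9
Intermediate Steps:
o = -1 (o = -7/7 = -7*⅐ = -1)
a = -2 (a = -1 - 1 = -2)
M = 4 (M = (-4 + (6 + 0))² = (-4 + 6)² = 2² = 4)
a*M + o = -2*4 - 1 = -8 - 1 = -9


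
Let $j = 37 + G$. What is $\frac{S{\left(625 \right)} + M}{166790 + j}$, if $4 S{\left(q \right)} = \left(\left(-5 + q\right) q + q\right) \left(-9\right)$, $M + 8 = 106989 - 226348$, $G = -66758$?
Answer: $- \frac{3970593}{400276} \approx -9.9196$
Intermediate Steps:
$M = -119367$ ($M = -8 + \left(106989 - 226348\right) = -8 - 119359 = -119367$)
$S{\left(q \right)} = - \frac{9 q}{4} - \frac{9 q \left(-5 + q\right)}{4}$ ($S{\left(q \right)} = \frac{\left(\left(-5 + q\right) q + q\right) \left(-9\right)}{4} = \frac{\left(q \left(-5 + q\right) + q\right) \left(-9\right)}{4} = \frac{\left(q + q \left(-5 + q\right)\right) \left(-9\right)}{4} = \frac{- 9 q - 9 q \left(-5 + q\right)}{4} = - \frac{9 q}{4} - \frac{9 q \left(-5 + q\right)}{4}$)
$j = -66721$ ($j = 37 - 66758 = -66721$)
$\frac{S{\left(625 \right)} + M}{166790 + j} = \frac{\frac{9}{4} \cdot 625 \left(4 - 625\right) - 119367}{166790 - 66721} = \frac{\frac{9}{4} \cdot 625 \left(4 - 625\right) - 119367}{100069} = \left(\frac{9}{4} \cdot 625 \left(-621\right) - 119367\right) \frac{1}{100069} = \left(- \frac{3493125}{4} - 119367\right) \frac{1}{100069} = \left(- \frac{3970593}{4}\right) \frac{1}{100069} = - \frac{3970593}{400276}$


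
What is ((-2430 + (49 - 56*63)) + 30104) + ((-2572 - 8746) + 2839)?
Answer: 15716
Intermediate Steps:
((-2430 + (49 - 56*63)) + 30104) + ((-2572 - 8746) + 2839) = ((-2430 + (49 - 3528)) + 30104) + (-11318 + 2839) = ((-2430 - 3479) + 30104) - 8479 = (-5909 + 30104) - 8479 = 24195 - 8479 = 15716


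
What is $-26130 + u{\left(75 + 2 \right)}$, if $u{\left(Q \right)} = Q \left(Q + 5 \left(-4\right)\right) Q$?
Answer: $311823$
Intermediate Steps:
$u{\left(Q \right)} = Q^{2} \left(-20 + Q\right)$ ($u{\left(Q \right)} = Q \left(Q - 20\right) Q = Q \left(-20 + Q\right) Q = Q^{2} \left(-20 + Q\right)$)
$-26130 + u{\left(75 + 2 \right)} = -26130 + \left(75 + 2\right)^{2} \left(-20 + \left(75 + 2\right)\right) = -26130 + 77^{2} \left(-20 + 77\right) = -26130 + 5929 \cdot 57 = -26130 + 337953 = 311823$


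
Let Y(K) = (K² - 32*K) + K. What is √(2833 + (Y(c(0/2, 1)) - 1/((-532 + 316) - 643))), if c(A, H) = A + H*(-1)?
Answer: 2*√528507481/859 ≈ 53.526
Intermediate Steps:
c(A, H) = A - H
Y(K) = K² - 31*K
√(2833 + (Y(c(0/2, 1)) - 1/((-532 + 316) - 643))) = √(2833 + ((0/2 - 1*1)*(-31 + (0/2 - 1*1)) - 1/((-532 + 316) - 643))) = √(2833 + ((0*(½) - 1)*(-31 + (0*(½) - 1)) - 1/(-216 - 643))) = √(2833 + ((0 - 1)*(-31 + (0 - 1)) - 1/(-859))) = √(2833 + (-(-31 - 1) - 1*(-1/859))) = √(2833 + (-1*(-32) + 1/859)) = √(2833 + (32 + 1/859)) = √(2833 + 27489/859) = √(2461036/859) = 2*√528507481/859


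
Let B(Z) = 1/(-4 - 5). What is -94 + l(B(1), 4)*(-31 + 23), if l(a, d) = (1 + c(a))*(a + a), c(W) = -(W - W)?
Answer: -830/9 ≈ -92.222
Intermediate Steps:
B(Z) = -⅑ (B(Z) = 1/(-9) = -⅑)
c(W) = 0 (c(W) = -1*0 = 0)
l(a, d) = 2*a (l(a, d) = (1 + 0)*(a + a) = 1*(2*a) = 2*a)
-94 + l(B(1), 4)*(-31 + 23) = -94 + (2*(-⅑))*(-31 + 23) = -94 - 2/9*(-8) = -94 + 16/9 = -830/9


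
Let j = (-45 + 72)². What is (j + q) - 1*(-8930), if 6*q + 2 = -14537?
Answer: 43415/6 ≈ 7235.8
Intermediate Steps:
q = -14539/6 (q = -⅓ + (⅙)*(-14537) = -⅓ - 14537/6 = -14539/6 ≈ -2423.2)
j = 729 (j = 27² = 729)
(j + q) - 1*(-8930) = (729 - 14539/6) - 1*(-8930) = -10165/6 + 8930 = 43415/6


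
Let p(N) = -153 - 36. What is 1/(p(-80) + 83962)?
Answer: 1/83773 ≈ 1.1937e-5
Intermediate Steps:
p(N) = -189
1/(p(-80) + 83962) = 1/(-189 + 83962) = 1/83773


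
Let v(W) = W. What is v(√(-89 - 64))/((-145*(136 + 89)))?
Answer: -I*√17/10875 ≈ -0.00037914*I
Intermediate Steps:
v(√(-89 - 64))/((-145*(136 + 89))) = √(-89 - 64)/((-145*(136 + 89))) = √(-153)/((-145*225)) = (3*I*√17)/(-32625) = (3*I*√17)*(-1/32625) = -I*√17/10875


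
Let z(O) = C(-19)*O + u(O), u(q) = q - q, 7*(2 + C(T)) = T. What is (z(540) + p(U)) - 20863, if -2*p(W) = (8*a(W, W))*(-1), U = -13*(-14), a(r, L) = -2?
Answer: -163917/7 ≈ -23417.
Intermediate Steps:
C(T) = -2 + T/7
U = 182
u(q) = 0
p(W) = -8 (p(W) = -8*(-2)*(-1)/2 = -(-8)*(-1) = -½*16 = -8)
z(O) = -33*O/7 (z(O) = (-2 + (⅐)*(-19))*O + 0 = (-2 - 19/7)*O + 0 = -33*O/7 + 0 = -33*O/7)
(z(540) + p(U)) - 20863 = (-33/7*540 - 8) - 20863 = (-17820/7 - 8) - 20863 = -17876/7 - 20863 = -163917/7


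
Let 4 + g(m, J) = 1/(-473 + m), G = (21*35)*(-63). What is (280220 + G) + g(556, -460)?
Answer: 19414614/83 ≈ 2.3391e+5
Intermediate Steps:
G = -46305 (G = 735*(-63) = -46305)
g(m, J) = -4 + 1/(-473 + m)
(280220 + G) + g(556, -460) = (280220 - 46305) + (1893 - 4*556)/(-473 + 556) = 233915 + (1893 - 2224)/83 = 233915 + (1/83)*(-331) = 233915 - 331/83 = 19414614/83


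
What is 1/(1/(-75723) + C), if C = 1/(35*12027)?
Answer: -3541690915/38358 ≈ -92333.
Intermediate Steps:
C = 1/420945 ≈ 2.3756e-6
1/(1/(-75723) + C) = 1/(1/(-75723) + 1/420945) = 1/(-1/75723 + 1/420945) = 1/(-38358/3541690915) = -3541690915/38358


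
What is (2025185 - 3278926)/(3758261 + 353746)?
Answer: -1253741/4112007 ≈ -0.30490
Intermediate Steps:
(2025185 - 3278926)/(3758261 + 353746) = -1253741/4112007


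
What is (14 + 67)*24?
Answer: 1944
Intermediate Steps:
(14 + 67)*24 = 81*24 = 1944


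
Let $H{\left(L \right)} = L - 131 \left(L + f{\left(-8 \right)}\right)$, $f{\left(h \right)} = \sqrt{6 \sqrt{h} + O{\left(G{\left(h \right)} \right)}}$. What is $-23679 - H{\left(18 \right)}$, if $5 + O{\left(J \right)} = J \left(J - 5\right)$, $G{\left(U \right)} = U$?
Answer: $-21339 + 131 \sqrt{99 + 12 i \sqrt{2}} \approx -20031.0 + 111.31 i$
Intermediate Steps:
$O{\left(J \right)} = -5 + J \left(-5 + J\right)$ ($O{\left(J \right)} = -5 + J \left(J - 5\right) = -5 + J \left(-5 + J\right)$)
$f{\left(h \right)} = \sqrt{-5 + h^{2} - 5 h + 6 \sqrt{h}}$ ($f{\left(h \right)} = \sqrt{6 \sqrt{h} - \left(5 - h^{2} + 5 h\right)} = \sqrt{-5 + h^{2} - 5 h + 6 \sqrt{h}}$)
$H{\left(L \right)} = - 131 \sqrt{99 + 12 i \sqrt{2}} - 130 L$ ($H{\left(L \right)} = L - 131 \left(L + \sqrt{-5 + \left(-8\right)^{2} - -40 + 6 \sqrt{-8}}\right) = L - 131 \left(L + \sqrt{-5 + 64 + 40 + 6 \cdot 2 i \sqrt{2}}\right) = L - 131 \left(L + \sqrt{-5 + 64 + 40 + 12 i \sqrt{2}}\right) = L - 131 \left(L + \sqrt{99 + 12 i \sqrt{2}}\right) = L - \left(131 L + 131 \sqrt{99 + 12 i \sqrt{2}}\right) = - 131 \sqrt{99 + 12 i \sqrt{2}} - 130 L$)
$-23679 - H{\left(18 \right)} = -23679 - \left(- 131 \sqrt{99 + 12 i \sqrt{2}} - 2340\right) = -23679 - \left(-2340 - 131 \sqrt{99 + 12 i \sqrt{2}}\right) = -23679 + \left(2340 + 131 \sqrt{99 + 12 i \sqrt{2}}\right) = -21339 + 131 \sqrt{99 + 12 i \sqrt{2}}$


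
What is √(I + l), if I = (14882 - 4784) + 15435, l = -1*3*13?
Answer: √25494 ≈ 159.67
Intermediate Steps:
l = -39 (l = -3*13 = -39)
I = 25533 (I = 10098 + 15435 = 25533)
√(I + l) = √(25533 - 39) = √25494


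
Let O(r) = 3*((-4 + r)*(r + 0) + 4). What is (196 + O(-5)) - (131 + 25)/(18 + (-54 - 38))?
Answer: 12769/37 ≈ 345.11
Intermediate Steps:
O(r) = 12 + 3*r*(-4 + r) (O(r) = 3*((-4 + r)*r + 4) = 3*(r*(-4 + r) + 4) = 3*(4 + r*(-4 + r)) = 12 + 3*r*(-4 + r))
(196 + O(-5)) - (131 + 25)/(18 + (-54 - 38)) = (196 + (12 - 12*(-5) + 3*(-5)**2)) - (131 + 25)/(18 + (-54 - 38)) = (196 + (12 + 60 + 3*25)) - 156/(18 - 92) = (196 + (12 + 60 + 75)) - 156/(-74) = (196 + 147) - 156*(-1)/74 = 343 - 1*(-78/37) = 343 + 78/37 = 12769/37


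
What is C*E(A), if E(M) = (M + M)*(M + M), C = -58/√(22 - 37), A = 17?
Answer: 67048*I*√15/15 ≈ 17312.0*I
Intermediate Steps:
C = 58*I*√15/15 (C = -58*(-I*√15/15) = -(-58)*I*√15/15 = 58*I*√15/15 ≈ 14.976*I)
E(M) = 4*M² (E(M) = (2*M)*(2*M) = 4*M²)
C*E(A) = (58*I*√15/15)*(4*17²) = (58*I*√15/15)*(4*289) = (58*I*√15/15)*1156 = 67048*I*√15/15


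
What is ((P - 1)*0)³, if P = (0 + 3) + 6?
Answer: 0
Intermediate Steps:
P = 9 (P = 3 + 6 = 9)
((P - 1)*0)³ = ((9 - 1)*0)³ = (8*0)³ = 0³ = 0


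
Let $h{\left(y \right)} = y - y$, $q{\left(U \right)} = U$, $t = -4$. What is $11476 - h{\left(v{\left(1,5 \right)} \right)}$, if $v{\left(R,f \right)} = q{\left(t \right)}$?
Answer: $11476$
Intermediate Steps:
$v{\left(R,f \right)} = -4$
$h{\left(y \right)} = 0$
$11476 - h{\left(v{\left(1,5 \right)} \right)} = 11476 - 0 = 11476 + 0 = 11476$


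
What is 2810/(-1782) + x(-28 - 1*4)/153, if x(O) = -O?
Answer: -20717/15147 ≈ -1.3677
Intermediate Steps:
2810/(-1782) + x(-28 - 1*4)/153 = 2810/(-1782) - (-28 - 1*4)/153 = 2810*(-1/1782) - (-28 - 4)*(1/153) = -1405/891 - 1*(-32)*(1/153) = -1405/891 + 32*(1/153) = -1405/891 + 32/153 = -20717/15147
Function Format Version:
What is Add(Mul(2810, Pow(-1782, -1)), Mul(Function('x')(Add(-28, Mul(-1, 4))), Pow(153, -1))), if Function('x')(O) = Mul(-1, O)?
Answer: Rational(-20717, 15147) ≈ -1.3677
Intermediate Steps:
Add(Mul(2810, Pow(-1782, -1)), Mul(Function('x')(Add(-28, Mul(-1, 4))), Pow(153, -1))) = Add(Mul(2810, Pow(-1782, -1)), Mul(Mul(-1, Add(-28, Mul(-1, 4))), Pow(153, -1))) = Add(Mul(2810, Rational(-1, 1782)), Mul(Mul(-1, Add(-28, -4)), Rational(1, 153))) = Add(Rational(-1405, 891), Mul(Mul(-1, -32), Rational(1, 153))) = Add(Rational(-1405, 891), Mul(32, Rational(1, 153))) = Add(Rational(-1405, 891), Rational(32, 153)) = Rational(-20717, 15147)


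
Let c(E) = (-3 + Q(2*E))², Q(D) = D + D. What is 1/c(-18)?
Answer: 1/5625 ≈ 0.00017778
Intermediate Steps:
Q(D) = 2*D
c(E) = (-3 + 4*E)² (c(E) = (-3 + 2*(2*E))² = (-3 + 4*E)²)
1/c(-18) = 1/((-3 + 4*(-18))²) = 1/((-3 - 72)²) = 1/((-75)²) = 1/5625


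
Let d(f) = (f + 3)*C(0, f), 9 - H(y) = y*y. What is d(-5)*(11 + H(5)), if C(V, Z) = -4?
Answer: -40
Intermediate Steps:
H(y) = 9 - y² (H(y) = 9 - y*y = 9 - y²)
d(f) = -12 - 4*f (d(f) = (f + 3)*(-4) = (3 + f)*(-4) = -12 - 4*f)
d(-5)*(11 + H(5)) = (-12 - 4*(-5))*(11 + (9 - 1*5²)) = (-12 + 20)*(11 + (9 - 1*25)) = 8*(11 + (9 - 25)) = 8*(11 - 16) = 8*(-5) = -40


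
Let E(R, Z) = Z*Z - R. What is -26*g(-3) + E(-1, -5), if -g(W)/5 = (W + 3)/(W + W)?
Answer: 26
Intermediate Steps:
E(R, Z) = Z² - R
g(W) = -5*(3 + W)/(2*W) (g(W) = -5*(W + 3)/(W + W) = -5*(3 + W)/(2*W))
-26*g(-3) + E(-1, -5) = -65*(-3 - 1*(-3))/(-3) + ((-5)² - 1*(-1)) = -65*(-1)*(-3 + 3)/3 + (25 + 1) = -65*(-1)*0/3 + 26 = -26*0 + 26 = 0 + 26 = 26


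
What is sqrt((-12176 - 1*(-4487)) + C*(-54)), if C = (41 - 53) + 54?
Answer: I*sqrt(9957) ≈ 99.785*I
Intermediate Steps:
C = 42 (C = -12 + 54 = 42)
sqrt((-12176 - 1*(-4487)) + C*(-54)) = sqrt((-12176 - 1*(-4487)) + 42*(-54)) = sqrt((-12176 + 4487) - 2268) = sqrt(-7689 - 2268) = sqrt(-9957) = I*sqrt(9957)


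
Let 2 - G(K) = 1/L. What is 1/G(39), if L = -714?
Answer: 714/1429 ≈ 0.49965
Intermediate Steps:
G(K) = 1429/714 (G(K) = 2 - 1/(-714) = 2 - 1*(-1/714) = 2 + 1/714 = 1429/714)
1/G(39) = 1/(1429/714) = 714/1429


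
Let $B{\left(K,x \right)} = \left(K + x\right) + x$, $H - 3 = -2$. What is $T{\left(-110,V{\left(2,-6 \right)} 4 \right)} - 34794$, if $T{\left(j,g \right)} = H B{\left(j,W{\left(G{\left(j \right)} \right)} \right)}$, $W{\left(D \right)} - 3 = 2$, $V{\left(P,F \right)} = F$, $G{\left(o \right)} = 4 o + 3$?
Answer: $-34894$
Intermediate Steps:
$G{\left(o \right)} = 3 + 4 o$
$H = 1$ ($H = 3 - 2 = 1$)
$W{\left(D \right)} = 5$ ($W{\left(D \right)} = 3 + 2 = 5$)
$B{\left(K,x \right)} = K + 2 x$
$T{\left(j,g \right)} = 10 + j$ ($T{\left(j,g \right)} = 1 \left(j + 2 \cdot 5\right) = 1 \left(j + 10\right) = 1 \left(10 + j\right) = 10 + j$)
$T{\left(-110,V{\left(2,-6 \right)} 4 \right)} - 34794 = \left(10 - 110\right) - 34794 = -100 - 34794 = -34894$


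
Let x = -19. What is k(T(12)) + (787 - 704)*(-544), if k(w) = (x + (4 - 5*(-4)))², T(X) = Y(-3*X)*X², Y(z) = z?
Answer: -45127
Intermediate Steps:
T(X) = -3*X³ (T(X) = (-3*X)*X² = -3*X³)
k(w) = 25 (k(w) = (-19 + (4 - 5*(-4)))² = (-19 + (4 + 20))² = (-19 + 24)² = 5² = 25)
k(T(12)) + (787 - 704)*(-544) = 25 + (787 - 704)*(-544) = 25 + 83*(-544) = 25 - 45152 = -45127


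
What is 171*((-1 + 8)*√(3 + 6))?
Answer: 3591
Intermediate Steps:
171*((-1 + 8)*√(3 + 6)) = 171*(7*√9) = 171*(7*3) = 171*21 = 3591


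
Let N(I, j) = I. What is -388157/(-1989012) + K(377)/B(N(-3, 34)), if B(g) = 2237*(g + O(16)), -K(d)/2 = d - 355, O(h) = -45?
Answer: 145021745/741569974 ≈ 0.19556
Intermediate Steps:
K(d) = 710 - 2*d (K(d) = -2*(d - 355) = -2*(-355 + d) = 710 - 2*d)
B(g) = -100665 + 2237*g (B(g) = 2237*(g - 45) = 2237*(-45 + g) = -100665 + 2237*g)
-388157/(-1989012) + K(377)/B(N(-3, 34)) = -388157/(-1989012) + (710 - 2*377)/(-100665 + 2237*(-3)) = -388157*(-1/1989012) + (710 - 754)/(-100665 - 6711) = 388157/1989012 - 44/(-107376) = 388157/1989012 - 44*(-1/107376) = 388157/1989012 + 11/26844 = 145021745/741569974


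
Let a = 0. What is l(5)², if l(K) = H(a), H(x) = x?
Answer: 0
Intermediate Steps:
l(K) = 0
l(5)² = 0² = 0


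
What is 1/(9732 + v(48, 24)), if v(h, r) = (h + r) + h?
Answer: 1/9852 ≈ 0.00010150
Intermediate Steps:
v(h, r) = r + 2*h
1/(9732 + v(48, 24)) = 1/(9732 + (24 + 2*48)) = 1/(9732 + (24 + 96)) = 1/(9732 + 120) = 1/9852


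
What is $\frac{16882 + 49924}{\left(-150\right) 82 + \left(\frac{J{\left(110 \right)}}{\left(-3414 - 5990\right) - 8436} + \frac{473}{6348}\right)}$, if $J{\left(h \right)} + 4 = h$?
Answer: $- \frac{945708408240}{174118321321} \approx -5.4314$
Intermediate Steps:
$J{\left(h \right)} = -4 + h$
$\frac{16882 + 49924}{\left(-150\right) 82 + \left(\frac{J{\left(110 \right)}}{\left(-3414 - 5990\right) - 8436} + \frac{473}{6348}\right)} = \frac{16882 + 49924}{\left(-150\right) 82 + \left(\frac{-4 + 110}{\left(-3414 - 5990\right) - 8436} + \frac{473}{6348}\right)} = \frac{66806}{-12300 + \left(\frac{106}{-9404 - 8436} + 473 \cdot \frac{1}{6348}\right)} = \frac{66806}{-12300 + \left(\frac{106}{-17840} + \frac{473}{6348}\right)} = \frac{66806}{-12300 + \left(106 \left(- \frac{1}{17840}\right) + \frac{473}{6348}\right)} = \frac{66806}{-12300 + \left(- \frac{53}{8920} + \frac{473}{6348}\right)} = \frac{66806}{-12300 + \frac{970679}{14156040}} = \frac{66806}{- \frac{174118321321}{14156040}} = 66806 \left(- \frac{14156040}{174118321321}\right) = - \frac{945708408240}{174118321321}$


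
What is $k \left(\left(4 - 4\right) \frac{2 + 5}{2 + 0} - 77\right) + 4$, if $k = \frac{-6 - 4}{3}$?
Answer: $\frac{782}{3} \approx 260.67$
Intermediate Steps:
$k = - \frac{10}{3}$ ($k = \frac{1}{3} \left(-10\right) = - \frac{10}{3} \approx -3.3333$)
$k \left(\left(4 - 4\right) \frac{2 + 5}{2 + 0} - 77\right) + 4 = - \frac{10 \left(\left(4 - 4\right) \frac{2 + 5}{2 + 0} - 77\right)}{3} + 4 = - \frac{10 \left(0 \cdot \frac{7}{2} - 77\right)}{3} + 4 = - \frac{10 \left(0 - 77\right)}{3} + 4 = \left(- \frac{10}{3}\right) \left(-77\right) + 4 = \frac{770}{3} + 4 = \frac{782}{3}$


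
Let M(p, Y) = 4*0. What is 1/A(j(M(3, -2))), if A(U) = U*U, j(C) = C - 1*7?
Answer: 1/49 ≈ 0.020408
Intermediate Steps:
M(p, Y) = 0
j(C) = -7 + C (j(C) = C - 7 = -7 + C)
A(U) = U²
1/A(j(M(3, -2))) = 1/((-7 + 0)²) = 1/((-7)²) = 1/49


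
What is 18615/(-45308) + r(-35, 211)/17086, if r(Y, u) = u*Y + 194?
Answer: -321932859/387066244 ≈ -0.83173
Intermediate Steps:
r(Y, u) = 194 + Y*u (r(Y, u) = Y*u + 194 = 194 + Y*u)
18615/(-45308) + r(-35, 211)/17086 = 18615/(-45308) + (194 - 35*211)/17086 = 18615*(-1/45308) + (194 - 7385)*(1/17086) = -18615/45308 - 7191*1/17086 = -18615/45308 - 7191/17086 = -321932859/387066244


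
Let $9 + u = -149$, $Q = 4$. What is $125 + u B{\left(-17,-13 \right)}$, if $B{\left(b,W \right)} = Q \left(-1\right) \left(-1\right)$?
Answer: $-507$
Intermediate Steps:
$u = -158$ ($u = -9 - 149 = -158$)
$B{\left(b,W \right)} = 4$ ($B{\left(b,W \right)} = 4 \left(-1\right) \left(-1\right) = \left(-4\right) \left(-1\right) = 4$)
$125 + u B{\left(-17,-13 \right)} = 125 - 632 = -507$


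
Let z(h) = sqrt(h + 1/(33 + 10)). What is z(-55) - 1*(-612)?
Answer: 612 + 2*I*sqrt(25413)/43 ≈ 612.0 + 7.4146*I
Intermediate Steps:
z(h) = sqrt(1/43 + h) (z(h) = sqrt(h + 1/43) = sqrt(1/43 + h))
z(-55) - 1*(-612) = sqrt(43 + 1849*(-55))/43 - 1*(-612) = sqrt(43 - 101695)/43 + 612 = sqrt(-101652)/43 + 612 = (2*I*sqrt(25413))/43 + 612 = 2*I*sqrt(25413)/43 + 612 = 612 + 2*I*sqrt(25413)/43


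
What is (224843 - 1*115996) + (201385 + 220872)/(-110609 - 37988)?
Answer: 16173915402/148597 ≈ 1.0884e+5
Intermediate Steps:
(224843 - 1*115996) + (201385 + 220872)/(-110609 - 37988) = (224843 - 115996) + 422257/(-148597) = 108847 + 422257*(-1/148597) = 108847 - 422257/148597 = 16173915402/148597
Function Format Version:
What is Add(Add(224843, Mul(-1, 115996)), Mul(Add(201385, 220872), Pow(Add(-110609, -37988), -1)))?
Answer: Rational(16173915402, 148597) ≈ 1.0884e+5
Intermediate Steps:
Add(Add(224843, Mul(-1, 115996)), Mul(Add(201385, 220872), Pow(Add(-110609, -37988), -1))) = Add(Add(224843, -115996), Mul(422257, Pow(-148597, -1))) = Add(108847, Mul(422257, Rational(-1, 148597))) = Add(108847, Rational(-422257, 148597)) = Rational(16173915402, 148597)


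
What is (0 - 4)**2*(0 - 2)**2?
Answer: 64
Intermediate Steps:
(0 - 4)**2*(0 - 2)**2 = (-4)**2*(-2)**2 = 16*4 = 64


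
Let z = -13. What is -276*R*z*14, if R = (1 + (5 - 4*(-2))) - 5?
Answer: 452088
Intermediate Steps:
R = 9 (R = (1 + (5 + 8)) - 5 = (1 + 13) - 5 = 14 - 5 = 9)
-276*R*z*14 = -276*9*(-13)*14 = -(-32292)*14 = -276*(-1638) = 452088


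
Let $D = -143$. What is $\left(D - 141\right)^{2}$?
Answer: $80656$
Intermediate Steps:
$\left(D - 141\right)^{2} = \left(-143 - 141\right)^{2} = \left(-284\right)^{2} = 80656$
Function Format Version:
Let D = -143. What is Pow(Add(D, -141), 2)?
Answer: 80656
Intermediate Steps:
Pow(Add(D, -141), 2) = Pow(Add(-143, -141), 2) = Pow(-284, 2) = 80656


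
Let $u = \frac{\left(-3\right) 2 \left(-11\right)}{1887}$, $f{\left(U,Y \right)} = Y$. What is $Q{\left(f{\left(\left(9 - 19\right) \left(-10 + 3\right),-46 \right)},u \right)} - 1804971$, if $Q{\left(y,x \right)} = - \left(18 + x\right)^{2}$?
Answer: $- \frac{714249217747}{395641} \approx -1.8053 \cdot 10^{6}$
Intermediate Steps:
$u = \frac{22}{629}$ ($u = \left(-6\right) \left(-11\right) \frac{1}{1887} = 66 \cdot \frac{1}{1887} = \frac{22}{629} \approx 0.034976$)
$Q{\left(f{\left(\left(9 - 19\right) \left(-10 + 3\right),-46 \right)},u \right)} - 1804971 = - \left(18 + \frac{22}{629}\right)^{2} - 1804971 = - \left(\frac{11344}{629}\right)^{2} - 1804971 = \left(-1\right) \frac{128686336}{395641} - 1804971 = - \frac{128686336}{395641} - 1804971 = - \frac{714249217747}{395641}$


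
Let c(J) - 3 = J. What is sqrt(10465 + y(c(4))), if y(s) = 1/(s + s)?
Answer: 3*sqrt(227906)/14 ≈ 102.30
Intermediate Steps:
c(J) = 3 + J
y(s) = 1/(2*s)
sqrt(10465 + y(c(4))) = sqrt(10465 + 1/(2*(3 + 4))) = sqrt(10465 + (1/2)/7) = sqrt(10465 + (1/2)*(1/7)) = sqrt(10465 + 1/14) = sqrt(146511/14) = 3*sqrt(227906)/14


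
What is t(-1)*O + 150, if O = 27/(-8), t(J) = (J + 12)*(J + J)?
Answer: 897/4 ≈ 224.25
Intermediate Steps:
t(J) = 2*J*(12 + J) (t(J) = (12 + J)*(2*J) = 2*J*(12 + J))
O = -27/8 (O = 27*(-⅛) = -27/8 ≈ -3.3750)
t(-1)*O + 150 = (2*(-1)*(12 - 1))*(-27/8) + 150 = (2*(-1)*11)*(-27/8) + 150 = -22*(-27/8) + 150 = 297/4 + 150 = 897/4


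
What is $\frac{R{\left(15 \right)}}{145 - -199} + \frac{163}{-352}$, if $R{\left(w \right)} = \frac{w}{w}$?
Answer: $- \frac{6965}{15136} \approx -0.46016$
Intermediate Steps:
$R{\left(w \right)} = 1$
$\frac{R{\left(15 \right)}}{145 - -199} + \frac{163}{-352} = 1 \frac{1}{145 - -199} + \frac{163}{-352} = 1 \frac{1}{145 + 199} + 163 \left(- \frac{1}{352}\right) = 1 \cdot \frac{1}{344} - \frac{163}{352} = \frac{1}{344} - \frac{163}{352} = - \frac{6965}{15136}$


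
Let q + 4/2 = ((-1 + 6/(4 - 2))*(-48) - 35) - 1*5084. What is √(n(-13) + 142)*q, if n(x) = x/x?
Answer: -5217*√143 ≈ -62386.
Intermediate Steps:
n(x) = 1
q = -5217 (q = -2 + (((-1 + 6/(4 - 2))*(-48) - 35) - 1*5084) = -2 + (((-1 + 6/2)*(-48) - 35) - 5084) = -2 + (((-1 + (½)*6)*(-48) - 35) - 5084) = -2 + (((-1 + 3)*(-48) - 35) - 5084) = -2 + ((2*(-48) - 35) - 5084) = -2 + ((-96 - 35) - 5084) = -2 + (-131 - 5084) = -2 - 5215 = -5217)
√(n(-13) + 142)*q = √(1 + 142)*(-5217) = √143*(-5217) = -5217*√143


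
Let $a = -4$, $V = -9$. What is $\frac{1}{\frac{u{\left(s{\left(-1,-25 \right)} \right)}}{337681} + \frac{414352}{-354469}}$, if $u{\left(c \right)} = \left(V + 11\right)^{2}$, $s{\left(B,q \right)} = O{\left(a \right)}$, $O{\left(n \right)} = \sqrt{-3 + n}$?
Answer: $- \frac{119697446389}{139917379836} \approx -0.85549$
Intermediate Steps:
$s{\left(B,q \right)} = i \sqrt{7}$ ($s{\left(B,q \right)} = \sqrt{-3 - 4} = \sqrt{-7} = i \sqrt{7}$)
$u{\left(c \right)} = 4$ ($u{\left(c \right)} = \left(-9 + 11\right)^{2} = 2^{2} = 4$)
$\frac{1}{\frac{u{\left(s{\left(-1,-25 \right)} \right)}}{337681} + \frac{414352}{-354469}} = \frac{1}{\frac{4}{337681} + \frac{414352}{-354469}} = \frac{1}{4 \cdot \frac{1}{337681} + 414352 \left(- \frac{1}{354469}\right)} = \frac{1}{\frac{4}{337681} - \frac{414352}{354469}} = \frac{1}{- \frac{139917379836}{119697446389}} = - \frac{119697446389}{139917379836}$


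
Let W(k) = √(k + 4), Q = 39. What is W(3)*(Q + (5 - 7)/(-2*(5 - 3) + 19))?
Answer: 583*√7/15 ≈ 102.83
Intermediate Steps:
W(k) = √(4 + k)
W(3)*(Q + (5 - 7)/(-2*(5 - 3) + 19)) = √(4 + 3)*(39 + (5 - 7)/(-2*(5 - 3) + 19)) = √7*(39 - 2/(-2*2 + 19)) = √7*(39 - 2/(-4 + 19)) = √7*(39 - 2/15) = √7*(583/15) = 583*√7/15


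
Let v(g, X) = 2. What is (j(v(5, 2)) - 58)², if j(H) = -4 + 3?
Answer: 3481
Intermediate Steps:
j(H) = -1
(j(v(5, 2)) - 58)² = (-1 - 58)² = (-59)² = 3481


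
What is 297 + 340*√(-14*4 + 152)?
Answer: 297 + 1360*√6 ≈ 3628.3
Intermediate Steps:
297 + 340*√(-14*4 + 152) = 297 + 340*√(-56 + 152) = 297 + 340*√96 = 297 + 340*(4*√6) = 297 + 1360*√6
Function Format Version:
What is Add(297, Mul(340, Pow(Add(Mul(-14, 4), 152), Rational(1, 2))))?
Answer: Add(297, Mul(1360, Pow(6, Rational(1, 2)))) ≈ 3628.3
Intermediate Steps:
Add(297, Mul(340, Pow(Add(Mul(-14, 4), 152), Rational(1, 2)))) = Add(297, Mul(340, Pow(Add(-56, 152), Rational(1, 2)))) = Add(297, Mul(340, Pow(96, Rational(1, 2)))) = Add(297, Mul(340, Mul(4, Pow(6, Rational(1, 2))))) = Add(297, Mul(1360, Pow(6, Rational(1, 2))))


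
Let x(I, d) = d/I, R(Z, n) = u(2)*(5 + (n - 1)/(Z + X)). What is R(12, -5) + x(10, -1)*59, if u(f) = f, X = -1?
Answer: 331/110 ≈ 3.0091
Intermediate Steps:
R(Z, n) = 10 + 2*(-1 + n)/(-1 + Z) (R(Z, n) = 2*(5 + (n - 1)/(Z - 1)) = 2*(5 + (-1 + n)/(-1 + Z)) = 10 + 2*(-1 + n)/(-1 + Z))
x(I, d) = d/I
R(12, -5) + x(10, -1)*59 = 2*(-6 - 5 + 5*12)/(-1 + 12) - 1/10*59 = 2*(-6 - 5 + 60)/11 - 1*1/10*59 = 2*(1/11)*49 - 1/10*59 = 98/11 - 59/10 = 331/110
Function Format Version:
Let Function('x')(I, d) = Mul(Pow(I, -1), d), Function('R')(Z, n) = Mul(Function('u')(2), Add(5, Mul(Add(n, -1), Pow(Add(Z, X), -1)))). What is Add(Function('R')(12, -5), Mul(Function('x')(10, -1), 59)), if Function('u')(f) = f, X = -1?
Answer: Rational(331, 110) ≈ 3.0091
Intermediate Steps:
Function('R')(Z, n) = Add(10, Mul(2, Pow(Add(-1, Z), -1), Add(-1, n))) (Function('R')(Z, n) = Mul(2, Add(5, Mul(Add(n, -1), Pow(Add(Z, -1), -1)))) = Mul(2, Add(5, Mul(Add(-1, n), Pow(Add(-1, Z), -1)))) = Mul(2, Add(5, Mul(Pow(Add(-1, Z), -1), Add(-1, n)))) = Add(10, Mul(2, Pow(Add(-1, Z), -1), Add(-1, n))))
Function('x')(I, d) = Mul(d, Pow(I, -1))
Add(Function('R')(12, -5), Mul(Function('x')(10, -1), 59)) = Add(Mul(2, Pow(Add(-1, 12), -1), Add(-6, -5, Mul(5, 12))), Mul(Mul(-1, Pow(10, -1)), 59)) = Add(Mul(2, Pow(11, -1), Add(-6, -5, 60)), Mul(Mul(-1, Rational(1, 10)), 59)) = Add(Mul(2, Rational(1, 11), 49), Mul(Rational(-1, 10), 59)) = Add(Rational(98, 11), Rational(-59, 10)) = Rational(331, 110)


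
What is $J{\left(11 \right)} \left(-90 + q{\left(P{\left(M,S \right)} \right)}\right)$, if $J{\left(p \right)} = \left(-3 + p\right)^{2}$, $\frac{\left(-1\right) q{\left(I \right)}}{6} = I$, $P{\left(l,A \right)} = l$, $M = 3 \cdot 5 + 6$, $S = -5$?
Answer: $-13824$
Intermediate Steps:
$M = 21$ ($M = 15 + 6 = 21$)
$q{\left(I \right)} = - 6 I$
$J{\left(11 \right)} \left(-90 + q{\left(P{\left(M,S \right)} \right)}\right) = \left(-3 + 11\right)^{2} \left(-90 - 126\right) = 8^{2} \left(-90 - 126\right) = 64 \left(-216\right) = -13824$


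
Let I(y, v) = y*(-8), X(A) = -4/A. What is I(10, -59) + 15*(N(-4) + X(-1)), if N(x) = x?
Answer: -80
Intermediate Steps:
I(y, v) = -8*y
I(10, -59) + 15*(N(-4) + X(-1)) = -8*10 + 15*(-4 - 4/(-1)) = -80 + 15*(-4 - 4*(-1)) = -80 + 15*(-4 + 4) = -80 + 15*0 = -80 + 0 = -80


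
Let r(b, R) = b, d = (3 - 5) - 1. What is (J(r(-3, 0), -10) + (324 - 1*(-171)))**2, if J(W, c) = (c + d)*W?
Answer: 285156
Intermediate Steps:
d = -3 (d = -2 - 1 = -3)
J(W, c) = W*(-3 + c) (J(W, c) = (c - 3)*W = (-3 + c)*W = W*(-3 + c))
(J(r(-3, 0), -10) + (324 - 1*(-171)))**2 = (-3*(-3 - 10) + (324 - 1*(-171)))**2 = (-3*(-13) + (324 + 171))**2 = (39 + 495)**2 = 534**2 = 285156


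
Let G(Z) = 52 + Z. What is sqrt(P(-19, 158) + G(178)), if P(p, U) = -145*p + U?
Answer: sqrt(3143) ≈ 56.062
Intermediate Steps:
P(p, U) = U - 145*p
sqrt(P(-19, 158) + G(178)) = sqrt((158 - 145*(-19)) + (52 + 178)) = sqrt((158 + 2755) + 230) = sqrt(2913 + 230) = sqrt(3143)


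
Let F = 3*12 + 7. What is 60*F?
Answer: 2580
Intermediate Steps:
F = 43 (F = 36 + 7 = 43)
60*F = 60*43 = 2580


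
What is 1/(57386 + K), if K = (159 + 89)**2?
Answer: 1/118890 ≈ 8.4111e-6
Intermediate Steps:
K = 61504 (K = 248**2 = 61504)
1/(57386 + K) = 1/(57386 + 61504) = 1/118890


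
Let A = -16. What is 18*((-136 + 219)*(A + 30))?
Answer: 20916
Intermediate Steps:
18*((-136 + 219)*(A + 30)) = 18*((-136 + 219)*(-16 + 30)) = 18*(83*14) = 18*1162 = 20916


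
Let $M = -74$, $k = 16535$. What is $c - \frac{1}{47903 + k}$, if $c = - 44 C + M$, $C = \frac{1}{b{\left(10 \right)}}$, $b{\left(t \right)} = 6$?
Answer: $- \frac{15722875}{193314} \approx -81.333$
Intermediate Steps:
$C = \frac{1}{6} \approx 0.16667$
$c = - \frac{244}{3}$ ($c = \left(-44\right) \frac{1}{6} - 74 = - \frac{22}{3} - 74 = - \frac{244}{3} \approx -81.333$)
$c - \frac{1}{47903 + k} = - \frac{244}{3} - \frac{1}{47903 + 16535} = - \frac{244}{3} - \frac{1}{64438} = - \frac{15722875}{193314}$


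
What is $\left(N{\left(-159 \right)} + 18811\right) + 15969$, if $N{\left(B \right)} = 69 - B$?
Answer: $35008$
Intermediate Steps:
$\left(N{\left(-159 \right)} + 18811\right) + 15969 = \left(\left(69 - -159\right) + 18811\right) + 15969 = \left(\left(69 + 159\right) + 18811\right) + 15969 = \left(228 + 18811\right) + 15969 = 19039 + 15969 = 35008$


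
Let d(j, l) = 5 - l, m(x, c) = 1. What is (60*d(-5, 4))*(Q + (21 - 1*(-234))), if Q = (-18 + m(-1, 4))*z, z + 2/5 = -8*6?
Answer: 64668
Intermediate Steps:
z = -242/5 (z = -⅖ - 8*6 = -⅖ - 48 = -242/5 ≈ -48.400)
Q = 4114/5 (Q = (-18 + 1)*(-242/5) = -17*(-242/5) = 4114/5 ≈ 822.80)
(60*d(-5, 4))*(Q + (21 - 1*(-234))) = (60*(5 - 1*4))*(4114/5 + (21 - 1*(-234))) = (60*(5 - 4))*(4114/5 + (21 + 234)) = (60*1)*(4114/5 + 255) = 60*(5389/5) = 64668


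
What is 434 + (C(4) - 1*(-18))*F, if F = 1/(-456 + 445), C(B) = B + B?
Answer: 4748/11 ≈ 431.64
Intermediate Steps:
C(B) = 2*B
F = -1/11 (F = 1/(-11) = -1/11 ≈ -0.090909)
434 + (C(4) - 1*(-18))*F = 434 + (2*4 - 1*(-18))*(-1/11) = 434 + (8 + 18)*(-1/11) = 434 + 26*(-1/11) = 434 - 26/11 = 4748/11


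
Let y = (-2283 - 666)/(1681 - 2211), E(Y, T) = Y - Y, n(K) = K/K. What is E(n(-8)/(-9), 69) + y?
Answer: 2949/530 ≈ 5.5641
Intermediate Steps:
n(K) = 1
E(Y, T) = 0
y = 2949/530 (y = -2949/(-530) = -2949*(-1/530) = 2949/530 ≈ 5.5641)
E(n(-8)/(-9), 69) + y = 0 + 2949/530 = 2949/530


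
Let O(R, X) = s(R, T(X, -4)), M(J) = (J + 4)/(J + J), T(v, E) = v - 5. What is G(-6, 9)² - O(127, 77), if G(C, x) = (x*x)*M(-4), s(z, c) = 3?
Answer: -3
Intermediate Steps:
T(v, E) = -5 + v
M(J) = (4 + J)/(2*J) (M(J) = (4 + J)/((2*J)) = (4 + J)*(1/(2*J)) = (4 + J)/(2*J))
G(C, x) = 0 (G(C, x) = (x*x)*((½)*(4 - 4)/(-4)) = x²*((½)*(-¼)*0) = x²*0 = 0)
O(R, X) = 3
G(-6, 9)² - O(127, 77) = 0² - 1*3 = 0 - 3 = -3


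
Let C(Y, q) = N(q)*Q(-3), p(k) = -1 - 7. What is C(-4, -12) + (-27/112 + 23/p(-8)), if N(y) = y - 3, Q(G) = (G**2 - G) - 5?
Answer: -12109/112 ≈ -108.12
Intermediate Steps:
p(k) = -8
Q(G) = -5 + G**2 - G
N(y) = -3 + y
C(Y, q) = -21 + 7*q (C(Y, q) = (-3 + q)*(-5 + (-3)**2 - 1*(-3)) = (-3 + q)*(-5 + 9 + 3) = (-3 + q)*7 = -21 + 7*q)
C(-4, -12) + (-27/112 + 23/p(-8)) = (-21 + 7*(-12)) + (-27/112 + 23/(-8)) = (-21 - 84) + (-27*1/112 + 23*(-1/8)) = -105 + (-27/112 - 23/8) = -105 - 349/112 = -12109/112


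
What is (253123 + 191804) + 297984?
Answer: 742911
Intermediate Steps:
(253123 + 191804) + 297984 = 444927 + 297984 = 742911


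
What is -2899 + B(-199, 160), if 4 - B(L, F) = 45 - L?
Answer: -3139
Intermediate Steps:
B(L, F) = -41 + L (B(L, F) = 4 - (45 - L) = 4 + (-45 + L) = -41 + L)
-2899 + B(-199, 160) = -2899 + (-41 - 199) = -2899 - 240 = -3139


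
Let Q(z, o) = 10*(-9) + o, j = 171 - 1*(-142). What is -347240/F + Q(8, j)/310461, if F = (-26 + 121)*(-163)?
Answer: 21561586159/961497717 ≈ 22.425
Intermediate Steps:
j = 313 (j = 171 + 142 = 313)
F = -15485 (F = 95*(-163) = -15485)
Q(z, o) = -90 + o
-347240/F + Q(8, j)/310461 = -347240/(-15485) + (-90 + 313)/310461 = -347240*(-1/15485) + 223*(1/310461) = 69448/3097 + 223/310461 = 21561586159/961497717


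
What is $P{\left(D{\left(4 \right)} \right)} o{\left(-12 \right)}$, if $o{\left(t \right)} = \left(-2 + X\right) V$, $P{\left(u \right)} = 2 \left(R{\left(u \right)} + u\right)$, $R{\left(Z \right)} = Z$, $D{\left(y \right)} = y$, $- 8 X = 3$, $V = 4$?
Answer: $-152$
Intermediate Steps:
$X = - \frac{3}{8}$ ($X = \left(- \frac{1}{8}\right) 3 = - \frac{3}{8} \approx -0.375$)
$P{\left(u \right)} = 4 u$ ($P{\left(u \right)} = 2 \left(u + u\right) = 2 \cdot 2 u = 4 u$)
$o{\left(t \right)} = - \frac{19}{2}$ ($o{\left(t \right)} = \left(-2 - \frac{3}{8}\right) 4 = \left(- \frac{19}{8}\right) 4 = - \frac{19}{2}$)
$P{\left(D{\left(4 \right)} \right)} o{\left(-12 \right)} = 4 \cdot 4 \left(- \frac{19}{2}\right) = 16 \left(- \frac{19}{2}\right) = -152$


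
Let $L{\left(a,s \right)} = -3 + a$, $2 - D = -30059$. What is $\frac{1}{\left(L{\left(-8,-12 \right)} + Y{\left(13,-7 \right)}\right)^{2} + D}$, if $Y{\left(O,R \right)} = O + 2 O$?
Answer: $\frac{1}{30845} \approx 3.242 \cdot 10^{-5}$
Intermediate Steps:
$D = 30061$ ($D = 2 - -30059 = 2 + 30059 = 30061$)
$Y{\left(O,R \right)} = 3 O$
$\frac{1}{\left(L{\left(-8,-12 \right)} + Y{\left(13,-7 \right)}\right)^{2} + D} = \frac{1}{\left(\left(-3 - 8\right) + 3 \cdot 13\right)^{2} + 30061} = \frac{1}{\left(-11 + 39\right)^{2} + 30061} = \frac{1}{28^{2} + 30061} = \frac{1}{784 + 30061} = \frac{1}{30845}$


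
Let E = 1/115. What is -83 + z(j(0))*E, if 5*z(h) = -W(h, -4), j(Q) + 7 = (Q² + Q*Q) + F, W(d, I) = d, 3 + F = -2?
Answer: -47713/575 ≈ -82.979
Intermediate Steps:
F = -5 (F = -3 - 2 = -5)
j(Q) = -12 + 2*Q² (j(Q) = -7 + ((Q² + Q*Q) - 5) = -7 + ((Q² + Q²) - 5) = -7 + (2*Q² - 5) = -7 + (-5 + 2*Q²) = -12 + 2*Q²)
z(h) = -h/5 (z(h) = (-h)/5 = -h/5)
E = 1/115 ≈ 0.0086956
-83 + z(j(0))*E = -83 - (-12 + 2*0²)/5*(1/115) = -83 - (-12 + 2*0)/5*(1/115) = -83 - (-12 + 0)/5*(1/115) = -83 - ⅕*(-12)*(1/115) = -83 + (12/5)*(1/115) = -83 + 12/575 = -47713/575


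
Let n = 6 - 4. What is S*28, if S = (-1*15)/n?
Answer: -210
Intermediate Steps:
n = 2
S = -15/2 (S = -1*15/2 = -15*1/2 = -15/2 ≈ -7.5000)
S*28 = -15/2*28 = -210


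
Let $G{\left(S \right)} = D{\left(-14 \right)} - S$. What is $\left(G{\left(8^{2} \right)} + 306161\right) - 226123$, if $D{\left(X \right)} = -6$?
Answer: $79968$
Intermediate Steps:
$G{\left(S \right)} = -6 - S$
$\left(G{\left(8^{2} \right)} + 306161\right) - 226123 = \left(\left(-6 - 8^{2}\right) + 306161\right) - 226123 = \left(\left(-6 - 64\right) + 306161\right) - 226123 = \left(-70 + 306161\right) - 226123 = 306091 - 226123 = 79968$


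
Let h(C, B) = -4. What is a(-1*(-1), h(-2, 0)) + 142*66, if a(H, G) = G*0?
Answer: 9372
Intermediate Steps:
a(H, G) = 0
a(-1*(-1), h(-2, 0)) + 142*66 = 0 + 142*66 = 0 + 9372 = 9372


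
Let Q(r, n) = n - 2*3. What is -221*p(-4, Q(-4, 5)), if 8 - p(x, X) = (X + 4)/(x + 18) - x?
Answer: -11713/14 ≈ -836.64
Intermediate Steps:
Q(r, n) = -6 + n (Q(r, n) = n - 6 = -6 + n)
p(x, X) = 8 + x - (4 + X)/(18 + x) (p(x, X) = 8 - ((X + 4)/(x + 18) - x) = 8 - ((4 + X)/(18 + x) - x) = 8 - (-x + (4 + X)/(18 + x)) = 8 + (x - (4 + X)/(18 + x)) = 8 + x - (4 + X)/(18 + x))
-221*p(-4, Q(-4, 5)) = -221*(140 + (-4)² - (-6 + 5) + 26*(-4))/(18 - 4) = -221*(140 + 16 - 1*(-1) - 104)/14 = -221*(140 + 16 + 1 - 104)/14 = -221*53/14 = -11713/14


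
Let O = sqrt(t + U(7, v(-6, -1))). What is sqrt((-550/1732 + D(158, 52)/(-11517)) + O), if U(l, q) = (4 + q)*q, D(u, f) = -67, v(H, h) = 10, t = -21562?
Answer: sqrt(-31009827677466 + 99475130533284*I*sqrt(21422))/9973722 ≈ 8.5455 + 8.5637*I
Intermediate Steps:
U(l, q) = q*(4 + q)
O = I*sqrt(21422) (O = sqrt(-21562 + 10*(4 + 10)) = sqrt(-21562 + 10*14) = sqrt(-21562 + 140) = sqrt(-21422) = I*sqrt(21422) ≈ 146.36*I)
sqrt((-550/1732 + D(158, 52)/(-11517)) + O) = sqrt((-550/1732 - 67/(-11517)) + I*sqrt(21422)) = sqrt((-550*1/1732 - 67*(-1/11517)) + I*sqrt(21422)) = sqrt((-275/866 + 67/11517) + I*sqrt(21422)) = sqrt(-3109153/9973722 + I*sqrt(21422))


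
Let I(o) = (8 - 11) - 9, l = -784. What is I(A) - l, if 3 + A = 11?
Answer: 772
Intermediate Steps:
A = 8 (A = -3 + 11 = 8)
I(o) = -12 (I(o) = -3 - 9 = -12)
I(A) - l = -12 - 1*(-784) = -12 + 784 = 772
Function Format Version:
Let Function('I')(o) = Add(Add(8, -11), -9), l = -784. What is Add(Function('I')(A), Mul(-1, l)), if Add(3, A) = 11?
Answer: 772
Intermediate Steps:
A = 8 (A = Add(-3, 11) = 8)
Function('I')(o) = -12 (Function('I')(o) = Add(-3, -9) = -12)
Add(Function('I')(A), Mul(-1, l)) = Add(-12, Mul(-1, -784)) = Add(-12, 784) = 772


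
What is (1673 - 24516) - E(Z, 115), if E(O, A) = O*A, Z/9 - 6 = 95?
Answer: -127378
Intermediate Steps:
Z = 909 (Z = 54 + 9*95 = 54 + 855 = 909)
E(O, A) = A*O
(1673 - 24516) - E(Z, 115) = (1673 - 24516) - 115*909 = -22843 - 1*104535 = -22843 - 104535 = -127378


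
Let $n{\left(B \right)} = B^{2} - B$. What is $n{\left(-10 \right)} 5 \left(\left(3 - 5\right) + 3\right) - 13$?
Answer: $537$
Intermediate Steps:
$n{\left(-10 \right)} 5 \left(\left(3 - 5\right) + 3\right) - 13 = - 10 \left(-1 - 10\right) 5 \left(\left(3 - 5\right) + 3\right) - 13 = \left(-10\right) \left(-11\right) 5 \left(\left(3 - 5\right) + 3\right) - 13 = 110 \cdot 5 \left(-2 + 3\right) - 13 = 110 \cdot 5 \cdot 1 - 13 = 110 \cdot 5 - 13 = 550 - 13 = 537$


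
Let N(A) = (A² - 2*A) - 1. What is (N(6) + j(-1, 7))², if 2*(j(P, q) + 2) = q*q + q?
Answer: 2401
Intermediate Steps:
j(P, q) = -2 + q/2 + q²/2 (j(P, q) = -2 + (q*q + q)/2 = -2 + (q² + q)/2 = -2 + (q + q²)/2 = -2 + (q/2 + q²/2) = -2 + q/2 + q²/2)
N(A) = -1 + A² - 2*A
(N(6) + j(-1, 7))² = ((-1 + 6² - 2*6) + (-2 + (½)*7 + (½)*7²))² = ((-1 + 36 - 12) + (-2 + 7/2 + (½)*49))² = (23 + (-2 + 7/2 + 49/2))² = (23 + 26)² = 49² = 2401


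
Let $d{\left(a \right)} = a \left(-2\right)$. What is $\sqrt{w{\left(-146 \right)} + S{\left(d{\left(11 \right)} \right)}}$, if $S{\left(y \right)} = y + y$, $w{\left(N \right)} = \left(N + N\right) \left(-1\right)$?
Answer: $2 \sqrt{62} \approx 15.748$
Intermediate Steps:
$w{\left(N \right)} = - 2 N$ ($w{\left(N \right)} = 2 N \left(-1\right) = - 2 N$)
$d{\left(a \right)} = - 2 a$
$S{\left(y \right)} = 2 y$
$\sqrt{w{\left(-146 \right)} + S{\left(d{\left(11 \right)} \right)}} = \sqrt{\left(-2\right) \left(-146\right) + 2 \left(\left(-2\right) 11\right)} = \sqrt{292 + 2 \left(-22\right)} = \sqrt{292 - 44} = \sqrt{248} = 2 \sqrt{62}$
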